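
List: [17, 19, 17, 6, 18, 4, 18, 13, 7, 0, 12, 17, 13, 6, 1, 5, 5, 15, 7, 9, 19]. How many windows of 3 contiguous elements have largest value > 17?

(17, 19, 17) → max 19  > 17 ✓
(19, 17, 6) → max 19  > 17 ✓
(17, 6, 18) → max 18  > 17 ✓
(6, 18, 4) → max 18  > 17 ✓
(18, 4, 18) → max 18  > 17 ✓
(4, 18, 13) → max 18  > 17 ✓
(18, 13, 7) → max 18  > 17 ✓
(13, 7, 0) → max 13
(7, 0, 12) → max 12
(0, 12, 17) → max 17
(12, 17, 13) → max 17
(17, 13, 6) → max 17
(13, 6, 1) → max 13
(6, 1, 5) → max 6
(1, 5, 5) → max 5
(5, 5, 15) → max 15
(5, 15, 7) → max 15
(15, 7, 9) → max 15
(7, 9, 19) → max 19  > 17 ✓
8 windows satisfy the condition.

8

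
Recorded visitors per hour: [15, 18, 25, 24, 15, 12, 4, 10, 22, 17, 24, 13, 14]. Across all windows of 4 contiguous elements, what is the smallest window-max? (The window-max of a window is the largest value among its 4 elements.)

15 18 25 24 → max 25
18 25 24 15 → max 25
25 24 15 12 → max 25
24 15 12 4 → max 24
15 12 4 10 → max 15
12 4 10 22 → max 22
4 10 22 17 → max 22
10 22 17 24 → max 24
22 17 24 13 → max 24
17 24 13 14 → max 24
Smallest of these is 15.

15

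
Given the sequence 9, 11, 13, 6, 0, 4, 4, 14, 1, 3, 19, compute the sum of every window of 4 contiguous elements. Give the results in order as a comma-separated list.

39, 30, 23, 14, 22, 23, 22, 37

[9, 11, 13, 6] → sum 39
[11, 13, 6, 0] → sum 30
[13, 6, 0, 4] → sum 23
[6, 0, 4, 4] → sum 14
[0, 4, 4, 14] → sum 22
[4, 4, 14, 1] → sum 23
[4, 14, 1, 3] → sum 22
[14, 1, 3, 19] → sum 37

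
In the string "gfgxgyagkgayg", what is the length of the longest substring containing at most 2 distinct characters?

3

add g: window [g] (1 distinct), len 1
add f: window [g, f] (2 distinct), len 2
add g: window [g, f, g] (2 distinct), len 3
add x: window [g, x] (2 distinct), len 2
add g: window [g, x, g] (2 distinct), len 3
add y: window [g, y] (2 distinct), len 2
add a: window [y, a] (2 distinct), len 2
add g: window [a, g] (2 distinct), len 2
add k: window [g, k] (2 distinct), len 2
add g: window [g, k, g] (2 distinct), len 3
add a: window [g, a] (2 distinct), len 2
add y: window [a, y] (2 distinct), len 2
add g: window [y, g] (2 distinct), len 2
Longest length with ≤2 distinct: 3.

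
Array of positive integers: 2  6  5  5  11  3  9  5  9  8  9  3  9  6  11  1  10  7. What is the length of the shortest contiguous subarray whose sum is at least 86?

Extend right; whenever the sum reaches 86, record the length and shrink from the left:
add 2: running sum 2 < 86
add 6: running sum 8 < 86
add 5: running sum 13 < 86
add 5: running sum 18 < 86
add 11: running sum 29 < 86
add 3: running sum 32 < 86
add 9: running sum 41 < 86
add 5: running sum 46 < 86
add 9: running sum 55 < 86
add 8: running sum 63 < 86
add 9: running sum 72 < 86
add 3: running sum 75 < 86
add 9: running sum 84 < 86
end 13: [6, 5, 5, 11, 3, 9, 5, 9, 8, 9, 3, 9, 6] sum 88, len 13
end 14: [5, 11, 3, 9, 5, 9, 8, 9, 3, 9, 6, 11] sum 88, len 12
end 15: [5, 11, 3, 9, 5, 9, 8, 9, 3, 9, 6, 11, 1] sum 89, len 13
end 16: [11, 3, 9, 5, 9, 8, 9, 3, 9, 6, 11, 1, 10] sum 94, len 13
end 17: [9, 5, 9, 8, 9, 3, 9, 6, 11, 1, 10, 7] sum 87, len 12
Shortest qualifying length: 12.

12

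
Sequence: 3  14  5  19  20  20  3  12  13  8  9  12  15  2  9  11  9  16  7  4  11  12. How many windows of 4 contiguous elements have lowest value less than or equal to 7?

3 14 5 19 → min 3  ≤ 7 ✓
14 5 19 20 → min 5  ≤ 7 ✓
5 19 20 20 → min 5  ≤ 7 ✓
19 20 20 3 → min 3  ≤ 7 ✓
20 20 3 12 → min 3  ≤ 7 ✓
20 3 12 13 → min 3  ≤ 7 ✓
3 12 13 8 → min 3  ≤ 7 ✓
12 13 8 9 → min 8
13 8 9 12 → min 8
8 9 12 15 → min 8
9 12 15 2 → min 2  ≤ 7 ✓
12 15 2 9 → min 2  ≤ 7 ✓
15 2 9 11 → min 2  ≤ 7 ✓
2 9 11 9 → min 2  ≤ 7 ✓
9 11 9 16 → min 9
11 9 16 7 → min 7  ≤ 7 ✓
9 16 7 4 → min 4  ≤ 7 ✓
16 7 4 11 → min 4  ≤ 7 ✓
7 4 11 12 → min 4  ≤ 7 ✓
15 windows satisfy the condition.

15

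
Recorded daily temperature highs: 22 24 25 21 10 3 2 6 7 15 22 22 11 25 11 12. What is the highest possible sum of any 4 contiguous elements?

[22, 24, 25, 21] → sum 92
[24, 25, 21, 10] → sum 80
[25, 21, 10, 3] → sum 59
[21, 10, 3, 2] → sum 36
[10, 3, 2, 6] → sum 21
[3, 2, 6, 7] → sum 18
[2, 6, 7, 15] → sum 30
[6, 7, 15, 22] → sum 50
[7, 15, 22, 22] → sum 66
[15, 22, 22, 11] → sum 70
[22, 22, 11, 25] → sum 80
[22, 11, 25, 11] → sum 69
[11, 25, 11, 12] → sum 59
Highest of these is 92.

92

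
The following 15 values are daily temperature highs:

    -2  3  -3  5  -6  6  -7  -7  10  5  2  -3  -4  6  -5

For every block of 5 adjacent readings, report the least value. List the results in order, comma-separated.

-6, -6, -7, -7, -7, -7, -7, -7, -4, -4, -5

Sliding a size-5 window across the 15 values:
(-2, 3, -3, 5, -6) → min -6
(3, -3, 5, -6, 6) → min -6
(-3, 5, -6, 6, -7) → min -7
(5, -6, 6, -7, -7) → min -7
(-6, 6, -7, -7, 10) → min -7
(6, -7, -7, 10, 5) → min -7
(-7, -7, 10, 5, 2) → min -7
(-7, 10, 5, 2, -3) → min -7
(10, 5, 2, -3, -4) → min -4
(5, 2, -3, -4, 6) → min -4
(2, -3, -4, 6, -5) → min -5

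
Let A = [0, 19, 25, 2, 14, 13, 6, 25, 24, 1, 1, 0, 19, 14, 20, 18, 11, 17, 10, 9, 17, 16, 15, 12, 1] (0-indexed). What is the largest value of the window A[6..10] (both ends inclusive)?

25

Elements at indices 6..10: 6, 25, 24, 1, 1
max(6, 25, 24, 1, 1) = 25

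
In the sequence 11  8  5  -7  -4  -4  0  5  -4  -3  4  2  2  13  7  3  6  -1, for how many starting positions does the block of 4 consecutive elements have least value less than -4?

(11, 8, 5, -7) → min -7  < -4 ✓
(8, 5, -7, -4) → min -7  < -4 ✓
(5, -7, -4, -4) → min -7  < -4 ✓
(-7, -4, -4, 0) → min -7  < -4 ✓
(-4, -4, 0, 5) → min -4
(-4, 0, 5, -4) → min -4
(0, 5, -4, -3) → min -4
(5, -4, -3, 4) → min -4
(-4, -3, 4, 2) → min -4
(-3, 4, 2, 2) → min -3
(4, 2, 2, 13) → min 2
(2, 2, 13, 7) → min 2
(2, 13, 7, 3) → min 2
(13, 7, 3, 6) → min 3
(7, 3, 6, -1) → min -1
4 windows satisfy the condition.

4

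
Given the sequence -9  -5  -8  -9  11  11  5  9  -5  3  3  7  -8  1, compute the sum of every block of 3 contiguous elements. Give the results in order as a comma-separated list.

-9 -5 -8 → sum -22
-5 -8 -9 → sum -22
-8 -9 11 → sum -6
-9 11 11 → sum 13
11 11 5 → sum 27
11 5 9 → sum 25
5 9 -5 → sum 9
9 -5 3 → sum 7
-5 3 3 → sum 1
3 3 7 → sum 13
3 7 -8 → sum 2
7 -8 1 → sum 0

-22, -22, -6, 13, 27, 25, 9, 7, 1, 13, 2, 0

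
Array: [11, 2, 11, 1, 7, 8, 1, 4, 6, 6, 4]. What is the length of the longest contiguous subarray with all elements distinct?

5

add 11: [11] len 1
add 2: [11, 2] len 2
add 11 (repeat 11, move left end past it): [2, 11] len 2
add 1: [2, 11, 1] len 3
add 7: [2, 11, 1, 7] len 4
add 8: [2, 11, 1, 7, 8] len 5
add 1 (repeat 1, move left end past it): [7, 8, 1] len 3
add 4: [7, 8, 1, 4] len 4
add 6: [7, 8, 1, 4, 6] len 5
add 6 (repeat 6, move left end past it): [6] len 1
add 4: [6, 4] len 2
Longest all-distinct length: 5.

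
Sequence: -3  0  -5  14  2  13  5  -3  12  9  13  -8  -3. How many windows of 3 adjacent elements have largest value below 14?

(-3, 0, -5) → max 0  < 14 ✓
(0, -5, 14) → max 14
(-5, 14, 2) → max 14
(14, 2, 13) → max 14
(2, 13, 5) → max 13  < 14 ✓
(13, 5, -3) → max 13  < 14 ✓
(5, -3, 12) → max 12  < 14 ✓
(-3, 12, 9) → max 12  < 14 ✓
(12, 9, 13) → max 13  < 14 ✓
(9, 13, -8) → max 13  < 14 ✓
(13, -8, -3) → max 13  < 14 ✓
8 windows satisfy the condition.

8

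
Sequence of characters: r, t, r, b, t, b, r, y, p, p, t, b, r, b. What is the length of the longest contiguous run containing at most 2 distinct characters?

3

Extend right; when distinct count exceeds 2, shrink from the left:
add r: window [r] (1 distinct), len 1
add t: window [r, t] (2 distinct), len 2
add r: window [r, t, r] (2 distinct), len 3
add b: window [r, b] (2 distinct), len 2
add t: window [b, t] (2 distinct), len 2
add b: window [b, t, b] (2 distinct), len 3
add r: window [b, r] (2 distinct), len 2
add y: window [r, y] (2 distinct), len 2
add p: window [y, p] (2 distinct), len 2
add p: window [y, p, p] (2 distinct), len 3
add t: window [p, p, t] (2 distinct), len 3
add b: window [t, b] (2 distinct), len 2
add r: window [b, r] (2 distinct), len 2
add b: window [b, r, b] (2 distinct), len 3
Longest length with ≤2 distinct: 3.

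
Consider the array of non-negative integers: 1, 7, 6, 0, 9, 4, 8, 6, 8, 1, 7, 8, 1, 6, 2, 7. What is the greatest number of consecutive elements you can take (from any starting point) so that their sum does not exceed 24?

5

→ 1: sum 1, len 1
→ 7: sum 8, len 2
→ 6: sum 14, len 3
→ 0: sum 14, len 4
→ 9: sum 23, len 5
→ 4 (dropped 1, 7): sum 19, len 4
→ 8 (dropped 6): sum 21, len 4
→ 6 (dropped 0, 9): sum 18, len 3
→ 8 (dropped 4): sum 22, len 3
→ 1: sum 23, len 4
→ 7 (dropped 8): sum 22, len 4
→ 8 (dropped 6): sum 24, len 4
→ 1 (dropped 8): sum 17, len 4
→ 6: sum 23, len 5
→ 2 (dropped 1): sum 24, len 5
→ 7 (dropped 7): sum 24, len 5
Longest length seen: 5.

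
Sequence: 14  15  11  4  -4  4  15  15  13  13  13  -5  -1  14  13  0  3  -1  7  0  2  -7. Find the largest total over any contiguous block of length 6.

[14, 15, 11, 4, -4, 4] → sum 44
[15, 11, 4, -4, 4, 15] → sum 45
[11, 4, -4, 4, 15, 15] → sum 45
[4, -4, 4, 15, 15, 13] → sum 47
[-4, 4, 15, 15, 13, 13] → sum 56
[4, 15, 15, 13, 13, 13] → sum 73
[15, 15, 13, 13, 13, -5] → sum 64
[15, 13, 13, 13, -5, -1] → sum 48
[13, 13, 13, -5, -1, 14] → sum 47
[13, 13, -5, -1, 14, 13] → sum 47
[13, -5, -1, 14, 13, 0] → sum 34
[-5, -1, 14, 13, 0, 3] → sum 24
[-1, 14, 13, 0, 3, -1] → sum 28
[14, 13, 0, 3, -1, 7] → sum 36
[13, 0, 3, -1, 7, 0] → sum 22
[0, 3, -1, 7, 0, 2] → sum 11
[3, -1, 7, 0, 2, -7] → sum 4
Largest of these is 73.

73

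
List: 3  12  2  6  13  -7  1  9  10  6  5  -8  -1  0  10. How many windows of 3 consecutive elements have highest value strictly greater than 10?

5

3 12 2 → max 12  > 10 ✓
12 2 6 → max 12  > 10 ✓
2 6 13 → max 13  > 10 ✓
6 13 -7 → max 13  > 10 ✓
13 -7 1 → max 13  > 10 ✓
-7 1 9 → max 9
1 9 10 → max 10
9 10 6 → max 10
10 6 5 → max 10
6 5 -8 → max 6
5 -8 -1 → max 5
-8 -1 0 → max 0
-1 0 10 → max 10
5 windows satisfy the condition.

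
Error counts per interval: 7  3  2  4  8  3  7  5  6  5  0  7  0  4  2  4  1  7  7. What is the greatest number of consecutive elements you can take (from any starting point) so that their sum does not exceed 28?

8

add 7: [7] sum 7, len 1
add 3: [7, 3] sum 10, len 2
add 2: [7, 3, 2] sum 12, len 3
add 4: [7, 3, 2, 4] sum 16, len 4
add 8: [7, 3, 2, 4, 8] sum 24, len 5
add 3: [7, 3, 2, 4, 8, 3] sum 27, len 6
add 7: [3, 2, 4, 8, 3, 7] sum 27, len 6
add 5: [4, 8, 3, 7, 5] sum 27, len 5
add 6: [3, 7, 5, 6] sum 21, len 4
add 5: [3, 7, 5, 6, 5] sum 26, len 5
add 0: [3, 7, 5, 6, 5, 0] sum 26, len 6
add 7: [5, 6, 5, 0, 7] sum 23, len 5
add 0: [5, 6, 5, 0, 7, 0] sum 23, len 6
add 4: [5, 6, 5, 0, 7, 0, 4] sum 27, len 7
add 2: [6, 5, 0, 7, 0, 4, 2] sum 24, len 7
add 4: [6, 5, 0, 7, 0, 4, 2, 4] sum 28, len 8
add 1: [5, 0, 7, 0, 4, 2, 4, 1] sum 23, len 8
add 7: [0, 7, 0, 4, 2, 4, 1, 7] sum 25, len 8
add 7: [0, 4, 2, 4, 1, 7, 7] sum 25, len 7
Longest length seen: 8.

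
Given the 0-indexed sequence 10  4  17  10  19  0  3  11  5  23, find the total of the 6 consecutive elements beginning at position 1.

53

Elements at indices 1..6: 4, 17, 10, 19, 0, 3
sum(4, 17, 10, 19, 0, 3) = 53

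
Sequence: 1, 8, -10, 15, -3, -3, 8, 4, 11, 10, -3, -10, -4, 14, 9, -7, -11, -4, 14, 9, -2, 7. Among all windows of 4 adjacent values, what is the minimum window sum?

[1, 8, -10, 15] → sum 14
[8, -10, 15, -3] → sum 10
[-10, 15, -3, -3] → sum -1
[15, -3, -3, 8] → sum 17
[-3, -3, 8, 4] → sum 6
[-3, 8, 4, 11] → sum 20
[8, 4, 11, 10] → sum 33
[4, 11, 10, -3] → sum 22
[11, 10, -3, -10] → sum 8
[10, -3, -10, -4] → sum -7
[-3, -10, -4, 14] → sum -3
[-10, -4, 14, 9] → sum 9
[-4, 14, 9, -7] → sum 12
[14, 9, -7, -11] → sum 5
[9, -7, -11, -4] → sum -13
[-7, -11, -4, 14] → sum -8
[-11, -4, 14, 9] → sum 8
[-4, 14, 9, -2] → sum 17
[14, 9, -2, 7] → sum 28
Minimum of these is -13.

-13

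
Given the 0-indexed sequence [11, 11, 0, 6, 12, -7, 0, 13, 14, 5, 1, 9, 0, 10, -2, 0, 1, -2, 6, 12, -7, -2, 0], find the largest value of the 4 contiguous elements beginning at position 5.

Elements at indices 5..8: -7, 0, 13, 14
max(-7, 0, 13, 14) = 14

14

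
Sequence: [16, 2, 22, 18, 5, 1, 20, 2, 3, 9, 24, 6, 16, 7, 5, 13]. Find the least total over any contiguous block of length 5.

31

Window sums for each of the 12 positions:
(16, 2, 22, 18, 5) → sum 63
(2, 22, 18, 5, 1) → sum 48
(22, 18, 5, 1, 20) → sum 66
(18, 5, 1, 20, 2) → sum 46
(5, 1, 20, 2, 3) → sum 31
(1, 20, 2, 3, 9) → sum 35
(20, 2, 3, 9, 24) → sum 58
(2, 3, 9, 24, 6) → sum 44
(3, 9, 24, 6, 16) → sum 58
(9, 24, 6, 16, 7) → sum 62
(24, 6, 16, 7, 5) → sum 58
(6, 16, 7, 5, 13) → sum 47
Least of these is 31.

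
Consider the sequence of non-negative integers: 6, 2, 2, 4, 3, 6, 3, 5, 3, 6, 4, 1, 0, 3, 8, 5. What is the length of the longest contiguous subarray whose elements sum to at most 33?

[6] sum 6 len 1
[6, 2] sum 8 len 2
[6, 2, 2] sum 10 len 3
[6, 2, 2, 4] sum 14 len 4
[6, 2, 2, 4, 3] sum 17 len 5
[6, 2, 2, 4, 3, 6] sum 23 len 6
[6, 2, 2, 4, 3, 6, 3] sum 26 len 7
[6, 2, 2, 4, 3, 6, 3, 5] sum 31 len 8
[2, 2, 4, 3, 6, 3, 5, 3] sum 28 len 8
[2, 4, 3, 6, 3, 5, 3, 6] sum 32 len 8
[3, 6, 3, 5, 3, 6, 4] sum 30 len 7
[3, 6, 3, 5, 3, 6, 4, 1] sum 31 len 8
[3, 6, 3, 5, 3, 6, 4, 1, 0] sum 31 len 9
[6, 3, 5, 3, 6, 4, 1, 0, 3] sum 31 len 9
[3, 5, 3, 6, 4, 1, 0, 3, 8] sum 33 len 9
[3, 6, 4, 1, 0, 3, 8, 5] sum 30 len 8
Longest length seen: 9.

9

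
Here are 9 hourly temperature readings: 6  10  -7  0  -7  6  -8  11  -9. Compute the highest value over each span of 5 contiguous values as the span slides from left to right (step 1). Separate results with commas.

[6, 10, -7, 0, -7] → max 10
[10, -7, 0, -7, 6] → max 10
[-7, 0, -7, 6, -8] → max 6
[0, -7, 6, -8, 11] → max 11
[-7, 6, -8, 11, -9] → max 11

10, 10, 6, 11, 11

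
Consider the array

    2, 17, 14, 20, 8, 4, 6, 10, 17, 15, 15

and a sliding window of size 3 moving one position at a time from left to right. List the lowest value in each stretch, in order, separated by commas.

2, 14, 8, 4, 4, 4, 6, 10, 15

2 17 14 → min 2
17 14 20 → min 14
14 20 8 → min 8
20 8 4 → min 4
8 4 6 → min 4
4 6 10 → min 4
6 10 17 → min 6
10 17 15 → min 10
17 15 15 → min 15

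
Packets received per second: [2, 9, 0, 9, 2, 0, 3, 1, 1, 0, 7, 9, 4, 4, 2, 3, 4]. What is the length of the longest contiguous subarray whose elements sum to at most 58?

16

Extend to the right; shrink from the left whenever the sum exceeds 58:
[2] sum 2 len 1
[2, 9] sum 11 len 2
[2, 9, 0] sum 11 len 3
[2, 9, 0, 9] sum 20 len 4
[2, 9, 0, 9, 2] sum 22 len 5
[2, 9, 0, 9, 2, 0] sum 22 len 6
[2, 9, 0, 9, 2, 0, 3] sum 25 len 7
[2, 9, 0, 9, 2, 0, 3, 1] sum 26 len 8
[2, 9, 0, 9, 2, 0, 3, 1, 1] sum 27 len 9
[2, 9, 0, 9, 2, 0, 3, 1, 1, 0] sum 27 len 10
[2, 9, 0, 9, 2, 0, 3, 1, 1, 0, 7] sum 34 len 11
[2, 9, 0, 9, 2, 0, 3, 1, 1, 0, 7, 9] sum 43 len 12
[2, 9, 0, 9, 2, 0, 3, 1, 1, 0, 7, 9, 4] sum 47 len 13
[2, 9, 0, 9, 2, 0, 3, 1, 1, 0, 7, 9, 4, 4] sum 51 len 14
[2, 9, 0, 9, 2, 0, 3, 1, 1, 0, 7, 9, 4, 4, 2] sum 53 len 15
[2, 9, 0, 9, 2, 0, 3, 1, 1, 0, 7, 9, 4, 4, 2, 3] sum 56 len 16
[9, 0, 9, 2, 0, 3, 1, 1, 0, 7, 9, 4, 4, 2, 3, 4] sum 58 len 16
Longest length seen: 16.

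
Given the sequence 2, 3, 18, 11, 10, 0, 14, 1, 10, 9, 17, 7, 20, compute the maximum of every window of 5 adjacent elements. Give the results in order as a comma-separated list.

[2, 3, 18, 11, 10] → max 18
[3, 18, 11, 10, 0] → max 18
[18, 11, 10, 0, 14] → max 18
[11, 10, 0, 14, 1] → max 14
[10, 0, 14, 1, 10] → max 14
[0, 14, 1, 10, 9] → max 14
[14, 1, 10, 9, 17] → max 17
[1, 10, 9, 17, 7] → max 17
[10, 9, 17, 7, 20] → max 20

18, 18, 18, 14, 14, 14, 17, 17, 20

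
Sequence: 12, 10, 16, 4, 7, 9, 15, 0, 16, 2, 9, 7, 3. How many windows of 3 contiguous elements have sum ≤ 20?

4

(12, 10, 16) → sum 38
(10, 16, 4) → sum 30
(16, 4, 7) → sum 27
(4, 7, 9) → sum 20  ≤ 20 ✓
(7, 9, 15) → sum 31
(9, 15, 0) → sum 24
(15, 0, 16) → sum 31
(0, 16, 2) → sum 18  ≤ 20 ✓
(16, 2, 9) → sum 27
(2, 9, 7) → sum 18  ≤ 20 ✓
(9, 7, 3) → sum 19  ≤ 20 ✓
4 windows satisfy the condition.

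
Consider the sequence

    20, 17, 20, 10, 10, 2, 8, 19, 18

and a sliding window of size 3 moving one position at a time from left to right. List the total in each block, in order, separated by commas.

57, 47, 40, 22, 20, 29, 45

20 17 20 → sum 57
17 20 10 → sum 47
20 10 10 → sum 40
10 10 2 → sum 22
10 2 8 → sum 20
2 8 19 → sum 29
8 19 18 → sum 45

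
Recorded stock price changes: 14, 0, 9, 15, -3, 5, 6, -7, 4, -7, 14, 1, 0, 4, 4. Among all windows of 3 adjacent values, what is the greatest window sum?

Window sums for each of the 13 positions:
(14, 0, 9) → sum 23
(0, 9, 15) → sum 24
(9, 15, -3) → sum 21
(15, -3, 5) → sum 17
(-3, 5, 6) → sum 8
(5, 6, -7) → sum 4
(6, -7, 4) → sum 3
(-7, 4, -7) → sum -10
(4, -7, 14) → sum 11
(-7, 14, 1) → sum 8
(14, 1, 0) → sum 15
(1, 0, 4) → sum 5
(0, 4, 4) → sum 8
Greatest of these is 24.

24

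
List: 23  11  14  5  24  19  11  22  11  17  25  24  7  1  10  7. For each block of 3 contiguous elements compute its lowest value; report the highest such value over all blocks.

23 11 14 → min 11
11 14 5 → min 5
14 5 24 → min 5
5 24 19 → min 5
24 19 11 → min 11
19 11 22 → min 11
11 22 11 → min 11
22 11 17 → min 11
11 17 25 → min 11
17 25 24 → min 17
25 24 7 → min 7
24 7 1 → min 1
7 1 10 → min 1
1 10 7 → min 1
Highest of these is 17.

17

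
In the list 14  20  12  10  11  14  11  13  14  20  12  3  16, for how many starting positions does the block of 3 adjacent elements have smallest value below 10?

2

(14, 20, 12) → min 12
(20, 12, 10) → min 10
(12, 10, 11) → min 10
(10, 11, 14) → min 10
(11, 14, 11) → min 11
(14, 11, 13) → min 11
(11, 13, 14) → min 11
(13, 14, 20) → min 13
(14, 20, 12) → min 12
(20, 12, 3) → min 3  < 10 ✓
(12, 3, 16) → min 3  < 10 ✓
2 windows satisfy the condition.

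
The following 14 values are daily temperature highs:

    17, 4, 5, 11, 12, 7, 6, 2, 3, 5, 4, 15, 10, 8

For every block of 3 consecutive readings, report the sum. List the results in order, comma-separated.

26, 20, 28, 30, 25, 15, 11, 10, 12, 24, 29, 33

Sliding a size-3 window across the 14 values:
(17, 4, 5) → sum 26
(4, 5, 11) → sum 20
(5, 11, 12) → sum 28
(11, 12, 7) → sum 30
(12, 7, 6) → sum 25
(7, 6, 2) → sum 15
(6, 2, 3) → sum 11
(2, 3, 5) → sum 10
(3, 5, 4) → sum 12
(5, 4, 15) → sum 24
(4, 15, 10) → sum 29
(15, 10, 8) → sum 33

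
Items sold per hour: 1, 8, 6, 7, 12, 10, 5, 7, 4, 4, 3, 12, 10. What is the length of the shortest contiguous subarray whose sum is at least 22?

2

add 1: running sum 1 < 22
add 8: running sum 9 < 22
add 6: running sum 15 < 22
end 3: [1, 8, 6, 7] sum 22, len 4
end 4: [6, 7, 12] sum 25, len 3
end 5: [12, 10] sum 22, len 2
end 6: [12, 10, 5] sum 27, len 3
end 7: [10, 5, 7] sum 22, len 3
end 8: [10, 5, 7, 4] sum 26, len 4
end 9: [10, 5, 7, 4, 4] sum 30, len 5
end 10: [5, 7, 4, 4, 3] sum 23, len 5
end 11: [4, 4, 3, 12] sum 23, len 4
end 12: [12, 10] sum 22, len 2
Shortest qualifying length: 2.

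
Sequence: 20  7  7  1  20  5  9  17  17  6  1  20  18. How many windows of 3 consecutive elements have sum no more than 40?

20 7 7 → sum 34  ≤ 40 ✓
7 7 1 → sum 15  ≤ 40 ✓
7 1 20 → sum 28  ≤ 40 ✓
1 20 5 → sum 26  ≤ 40 ✓
20 5 9 → sum 34  ≤ 40 ✓
5 9 17 → sum 31  ≤ 40 ✓
9 17 17 → sum 43
17 17 6 → sum 40  ≤ 40 ✓
17 6 1 → sum 24  ≤ 40 ✓
6 1 20 → sum 27  ≤ 40 ✓
1 20 18 → sum 39  ≤ 40 ✓
10 windows satisfy the condition.

10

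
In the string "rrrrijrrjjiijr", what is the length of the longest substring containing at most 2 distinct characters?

Extend right; when distinct count exceeds 2, shrink from the left:
[r] 1 distinct, len 1
[r, r] 1 distinct, len 2
[r, r, r] 1 distinct, len 3
[r, r, r, r] 1 distinct, len 4
[r, r, r, r, i] 2 distinct, len 5
[i, j] 2 distinct, len 2
[j, r] 2 distinct, len 2
[j, r, r] 2 distinct, len 3
[j, r, r, j] 2 distinct, len 4
[j, r, r, j, j] 2 distinct, len 5
[j, j, i] 2 distinct, len 3
[j, j, i, i] 2 distinct, len 4
[j, j, i, i, j] 2 distinct, len 5
[j, r] 2 distinct, len 2
Longest length with ≤2 distinct: 5.

5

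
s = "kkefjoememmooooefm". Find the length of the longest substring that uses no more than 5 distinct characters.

16

add k: window [k] (1 distinct), len 1
add k: window [k, k] (1 distinct), len 2
add e: window [k, k, e] (2 distinct), len 3
add f: window [k, k, e, f] (3 distinct), len 4
add j: window [k, k, e, f, j] (4 distinct), len 5
add o: window [k, k, e, f, j, o] (5 distinct), len 6
add e: window [k, k, e, f, j, o, e] (5 distinct), len 7
add m: window [e, f, j, o, e, m] (5 distinct), len 6
add e: window [e, f, j, o, e, m, e] (5 distinct), len 7
add m: window [e, f, j, o, e, m, e, m] (5 distinct), len 8
add m: window [e, f, j, o, e, m, e, m, m] (5 distinct), len 9
add o: window [e, f, j, o, e, m, e, m, m, o] (5 distinct), len 10
add o: window [e, f, j, o, e, m, e, m, m, o, o] (5 distinct), len 11
add o: window [e, f, j, o, e, m, e, m, m, o, o, o] (5 distinct), len 12
add o: window [e, f, j, o, e, m, e, m, m, o, o, o, o] (5 distinct), len 13
add e: window [e, f, j, o, e, m, e, m, m, o, o, o, o, e] (5 distinct), len 14
add f: window [e, f, j, o, e, m, e, m, m, o, o, o, o, e, f] (5 distinct), len 15
add m: window [e, f, j, o, e, m, e, m, m, o, o, o, o, e, f, m] (5 distinct), len 16
Longest length with ≤5 distinct: 16.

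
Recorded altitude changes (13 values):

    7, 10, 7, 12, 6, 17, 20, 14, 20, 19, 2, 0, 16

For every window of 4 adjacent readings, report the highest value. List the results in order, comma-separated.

7 10 7 12 → max 12
10 7 12 6 → max 12
7 12 6 17 → max 17
12 6 17 20 → max 20
6 17 20 14 → max 20
17 20 14 20 → max 20
20 14 20 19 → max 20
14 20 19 2 → max 20
20 19 2 0 → max 20
19 2 0 16 → max 19

12, 12, 17, 20, 20, 20, 20, 20, 20, 19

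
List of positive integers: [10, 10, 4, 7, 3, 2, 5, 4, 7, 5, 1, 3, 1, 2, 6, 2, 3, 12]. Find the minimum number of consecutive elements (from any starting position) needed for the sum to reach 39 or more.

7

Extend right; whenever the sum reaches 39, record the length and shrink from the left:
add 10: running sum 10 < 39
add 10: running sum 20 < 39
add 4: running sum 24 < 39
add 7: running sum 31 < 39
add 3: running sum 34 < 39
add 2: running sum 36 < 39
end 6: [10, 10, 4, 7, 3, 2, 5] sum 41, len 7
end 7: [10, 10, 4, 7, 3, 2, 5, 4] sum 45, len 8
end 8: [10, 4, 7, 3, 2, 5, 4, 7] sum 42, len 8
end 9: [10, 4, 7, 3, 2, 5, 4, 7, 5] sum 47, len 9
end 10: [10, 4, 7, 3, 2, 5, 4, 7, 5, 1] sum 48, len 10
end 11: [4, 7, 3, 2, 5, 4, 7, 5, 1, 3] sum 41, len 10
end 12: [4, 7, 3, 2, 5, 4, 7, 5, 1, 3, 1] sum 42, len 11
end 13: [7, 3, 2, 5, 4, 7, 5, 1, 3, 1, 2] sum 40, len 11
end 14: [3, 2, 5, 4, 7, 5, 1, 3, 1, 2, 6] sum 39, len 11
end 15: [3, 2, 5, 4, 7, 5, 1, 3, 1, 2, 6, 2] sum 41, len 12
end 16: [5, 4, 7, 5, 1, 3, 1, 2, 6, 2, 3] sum 39, len 11
end 17: [7, 5, 1, 3, 1, 2, 6, 2, 3, 12] sum 42, len 10
Shortest qualifying length: 7.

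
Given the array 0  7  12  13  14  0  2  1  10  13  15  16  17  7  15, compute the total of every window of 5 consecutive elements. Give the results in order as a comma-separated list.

46, 46, 41, 30, 27, 26, 41, 55, 71, 68, 70

(0, 7, 12, 13, 14) → sum 46
(7, 12, 13, 14, 0) → sum 46
(12, 13, 14, 0, 2) → sum 41
(13, 14, 0, 2, 1) → sum 30
(14, 0, 2, 1, 10) → sum 27
(0, 2, 1, 10, 13) → sum 26
(2, 1, 10, 13, 15) → sum 41
(1, 10, 13, 15, 16) → sum 55
(10, 13, 15, 16, 17) → sum 71
(13, 15, 16, 17, 7) → sum 68
(15, 16, 17, 7, 15) → sum 70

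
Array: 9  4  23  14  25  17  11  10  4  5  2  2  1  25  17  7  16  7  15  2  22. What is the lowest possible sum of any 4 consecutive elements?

10

Each size-4 window and its sum:
[9, 4, 23, 14] → sum 50
[4, 23, 14, 25] → sum 66
[23, 14, 25, 17] → sum 79
[14, 25, 17, 11] → sum 67
[25, 17, 11, 10] → sum 63
[17, 11, 10, 4] → sum 42
[11, 10, 4, 5] → sum 30
[10, 4, 5, 2] → sum 21
[4, 5, 2, 2] → sum 13
[5, 2, 2, 1] → sum 10
[2, 2, 1, 25] → sum 30
[2, 1, 25, 17] → sum 45
[1, 25, 17, 7] → sum 50
[25, 17, 7, 16] → sum 65
[17, 7, 16, 7] → sum 47
[7, 16, 7, 15] → sum 45
[16, 7, 15, 2] → sum 40
[7, 15, 2, 22] → sum 46
Lowest of these is 10.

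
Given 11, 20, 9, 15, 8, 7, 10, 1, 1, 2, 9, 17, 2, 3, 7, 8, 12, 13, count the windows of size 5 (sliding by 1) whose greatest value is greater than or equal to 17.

(11, 20, 9, 15, 8) → max 20  ≥ 17 ✓
(20, 9, 15, 8, 7) → max 20  ≥ 17 ✓
(9, 15, 8, 7, 10) → max 15
(15, 8, 7, 10, 1) → max 15
(8, 7, 10, 1, 1) → max 10
(7, 10, 1, 1, 2) → max 10
(10, 1, 1, 2, 9) → max 10
(1, 1, 2, 9, 17) → max 17  ≥ 17 ✓
(1, 2, 9, 17, 2) → max 17  ≥ 17 ✓
(2, 9, 17, 2, 3) → max 17  ≥ 17 ✓
(9, 17, 2, 3, 7) → max 17  ≥ 17 ✓
(17, 2, 3, 7, 8) → max 17  ≥ 17 ✓
(2, 3, 7, 8, 12) → max 12
(3, 7, 8, 12, 13) → max 13
7 windows satisfy the condition.

7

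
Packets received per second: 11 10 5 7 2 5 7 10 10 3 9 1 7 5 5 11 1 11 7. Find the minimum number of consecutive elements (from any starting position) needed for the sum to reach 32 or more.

4

Extend right; whenever the sum reaches 32, record the length and shrink from the left:
add 11: running sum 11 < 32
add 10: running sum 21 < 32
add 5: running sum 26 < 32
end 3: [11, 10, 5, 7] sum 33, len 4
end 4: [11, 10, 5, 7, 2] sum 35, len 5
end 5: [11, 10, 5, 7, 2, 5] sum 40, len 6
end 6: [10, 5, 7, 2, 5, 7] sum 36, len 6
end 7: [5, 7, 2, 5, 7, 10] sum 36, len 6
end 8: [5, 7, 10, 10] sum 32, len 4
end 9: [5, 7, 10, 10, 3] sum 35, len 5
end 10: [10, 10, 3, 9] sum 32, len 4
end 11: [10, 10, 3, 9, 1] sum 33, len 5
end 12: [10, 10, 3, 9, 1, 7] sum 40, len 6
end 13: [10, 3, 9, 1, 7, 5] sum 35, len 6
end 14: [10, 3, 9, 1, 7, 5, 5] sum 40, len 7
end 15: [9, 1, 7, 5, 5, 11] sum 38, len 6
end 16: [9, 1, 7, 5, 5, 11, 1] sum 39, len 7
end 17: [5, 5, 11, 1, 11] sum 33, len 5
end 18: [5, 11, 1, 11, 7] sum 35, len 5
Shortest qualifying length: 4.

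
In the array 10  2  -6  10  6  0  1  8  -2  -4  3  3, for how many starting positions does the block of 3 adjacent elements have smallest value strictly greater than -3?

[10, 2, -6] → min -6
[2, -6, 10] → min -6
[-6, 10, 6] → min -6
[10, 6, 0] → min 0  > -3 ✓
[6, 0, 1] → min 0  > -3 ✓
[0, 1, 8] → min 0  > -3 ✓
[1, 8, -2] → min -2  > -3 ✓
[8, -2, -4] → min -4
[-2, -4, 3] → min -4
[-4, 3, 3] → min -4
4 windows satisfy the condition.

4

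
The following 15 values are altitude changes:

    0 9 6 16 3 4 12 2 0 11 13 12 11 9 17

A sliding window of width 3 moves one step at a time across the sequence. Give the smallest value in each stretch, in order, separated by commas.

0, 6, 3, 3, 3, 2, 0, 0, 0, 11, 11, 9, 9

(0, 9, 6) → min 0
(9, 6, 16) → min 6
(6, 16, 3) → min 3
(16, 3, 4) → min 3
(3, 4, 12) → min 3
(4, 12, 2) → min 2
(12, 2, 0) → min 0
(2, 0, 11) → min 0
(0, 11, 13) → min 0
(11, 13, 12) → min 11
(13, 12, 11) → min 11
(12, 11, 9) → min 9
(11, 9, 17) → min 9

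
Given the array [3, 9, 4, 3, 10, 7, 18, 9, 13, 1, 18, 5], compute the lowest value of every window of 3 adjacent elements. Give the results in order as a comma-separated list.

3, 3, 3, 3, 7, 7, 9, 1, 1, 1

Sliding a size-3 window across the 12 values:
[3, 9, 4] → min 3
[9, 4, 3] → min 3
[4, 3, 10] → min 3
[3, 10, 7] → min 3
[10, 7, 18] → min 7
[7, 18, 9] → min 7
[18, 9, 13] → min 9
[9, 13, 1] → min 1
[13, 1, 18] → min 1
[1, 18, 5] → min 1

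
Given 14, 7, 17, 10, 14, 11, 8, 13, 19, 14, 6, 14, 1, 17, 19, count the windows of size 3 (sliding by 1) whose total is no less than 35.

7

(14, 7, 17) → sum 38  ≥ 35 ✓
(7, 17, 10) → sum 34
(17, 10, 14) → sum 41  ≥ 35 ✓
(10, 14, 11) → sum 35  ≥ 35 ✓
(14, 11, 8) → sum 33
(11, 8, 13) → sum 32
(8, 13, 19) → sum 40  ≥ 35 ✓
(13, 19, 14) → sum 46  ≥ 35 ✓
(19, 14, 6) → sum 39  ≥ 35 ✓
(14, 6, 14) → sum 34
(6, 14, 1) → sum 21
(14, 1, 17) → sum 32
(1, 17, 19) → sum 37  ≥ 35 ✓
7 windows satisfy the condition.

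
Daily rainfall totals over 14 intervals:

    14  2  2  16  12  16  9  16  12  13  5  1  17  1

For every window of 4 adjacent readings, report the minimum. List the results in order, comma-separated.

2, 2, 2, 9, 9, 9, 9, 5, 1, 1, 1

[14, 2, 2, 16] → min 2
[2, 2, 16, 12] → min 2
[2, 16, 12, 16] → min 2
[16, 12, 16, 9] → min 9
[12, 16, 9, 16] → min 9
[16, 9, 16, 12] → min 9
[9, 16, 12, 13] → min 9
[16, 12, 13, 5] → min 5
[12, 13, 5, 1] → min 1
[13, 5, 1, 17] → min 1
[5, 1, 17, 1] → min 1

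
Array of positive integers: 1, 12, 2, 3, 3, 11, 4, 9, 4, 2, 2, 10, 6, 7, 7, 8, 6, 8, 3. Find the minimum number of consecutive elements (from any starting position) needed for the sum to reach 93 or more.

16

add 1: running sum 1 < 93
add 12: running sum 13 < 93
add 2: running sum 15 < 93
add 3: running sum 18 < 93
add 3: running sum 21 < 93
add 11: running sum 32 < 93
add 4: running sum 36 < 93
add 9: running sum 45 < 93
add 4: running sum 49 < 93
add 2: running sum 51 < 93
add 2: running sum 53 < 93
add 10: running sum 63 < 93
add 6: running sum 69 < 93
add 7: running sum 76 < 93
add 7: running sum 83 < 93
add 8: running sum 91 < 93
end 16: [12, 2, 3, 3, 11, 4, 9, 4, 2, 2, 10, 6, 7, 7, 8, 6] sum 96, len 16
end 17: [12, 2, 3, 3, 11, 4, 9, 4, 2, 2, 10, 6, 7, 7, 8, 6, 8] sum 104, len 17
end 18: [3, 3, 11, 4, 9, 4, 2, 2, 10, 6, 7, 7, 8, 6, 8, 3] sum 93, len 16
Shortest qualifying length: 16.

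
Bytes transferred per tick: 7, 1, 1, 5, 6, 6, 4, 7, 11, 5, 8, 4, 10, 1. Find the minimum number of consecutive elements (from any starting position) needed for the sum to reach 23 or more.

3

add 7: running sum 7 < 23
add 1: running sum 8 < 23
add 1: running sum 9 < 23
add 5: running sum 14 < 23
add 6: running sum 20 < 23
add 6: shortest ending here [7, 1, 1, 5, 6, 6] sum 26, len 6
add 4: shortest ending here [1, 1, 5, 6, 6, 4] sum 23, len 6
add 7: shortest ending here [6, 6, 4, 7] sum 23, len 4
add 11: shortest ending here [6, 4, 7, 11] sum 28, len 4
add 5: shortest ending here [7, 11, 5] sum 23, len 3
add 8: shortest ending here [11, 5, 8] sum 24, len 3
add 4: shortest ending here [11, 5, 8, 4] sum 28, len 4
add 10: shortest ending here [5, 8, 4, 10] sum 27, len 4
add 1: shortest ending here [8, 4, 10, 1] sum 23, len 4
Shortest qualifying length: 3.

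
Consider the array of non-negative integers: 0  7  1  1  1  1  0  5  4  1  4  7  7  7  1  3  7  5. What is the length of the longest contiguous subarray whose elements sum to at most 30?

11

Extend to the right; shrink from the left whenever the sum exceeds 30:
add 0: [0] sum 0, len 1
add 7: [0, 7] sum 7, len 2
add 1: [0, 7, 1] sum 8, len 3
add 1: [0, 7, 1, 1] sum 9, len 4
add 1: [0, 7, 1, 1, 1] sum 10, len 5
add 1: [0, 7, 1, 1, 1, 1] sum 11, len 6
add 0: [0, 7, 1, 1, 1, 1, 0] sum 11, len 7
add 5: [0, 7, 1, 1, 1, 1, 0, 5] sum 16, len 8
add 4: [0, 7, 1, 1, 1, 1, 0, 5, 4] sum 20, len 9
add 1: [0, 7, 1, 1, 1, 1, 0, 5, 4, 1] sum 21, len 10
add 4: [0, 7, 1, 1, 1, 1, 0, 5, 4, 1, 4] sum 25, len 11
add 7: [1, 1, 1, 1, 0, 5, 4, 1, 4, 7] sum 25, len 10
add 7: [1, 1, 0, 5, 4, 1, 4, 7, 7] sum 30, len 9
add 7: [4, 1, 4, 7, 7, 7] sum 30, len 6
add 1: [1, 4, 7, 7, 7, 1] sum 27, len 6
add 3: [1, 4, 7, 7, 7, 1, 3] sum 30, len 7
add 7: [7, 7, 1, 3, 7] sum 25, len 5
add 5: [7, 7, 1, 3, 7, 5] sum 30, len 6
Longest length seen: 11.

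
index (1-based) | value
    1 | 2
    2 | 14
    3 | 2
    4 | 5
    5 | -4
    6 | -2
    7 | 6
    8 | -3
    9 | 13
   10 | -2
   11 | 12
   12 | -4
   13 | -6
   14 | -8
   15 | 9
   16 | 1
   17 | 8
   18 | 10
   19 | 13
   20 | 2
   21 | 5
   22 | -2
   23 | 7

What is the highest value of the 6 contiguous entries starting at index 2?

14

Elements at indices 2..7: 14, 2, 5, -4, -2, 6
max(14, 2, 5, -4, -2, 6) = 14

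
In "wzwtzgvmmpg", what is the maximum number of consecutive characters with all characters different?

6

[w] len 1
[w, z] len 2
[z, w] len 2
[z, w, t] len 3
[w, t, z] len 3
[w, t, z, g] len 4
[w, t, z, g, v] len 5
[w, t, z, g, v, m] len 6
[m] len 1
[m, p] len 2
[m, p, g] len 3
Longest all-distinct length: 6.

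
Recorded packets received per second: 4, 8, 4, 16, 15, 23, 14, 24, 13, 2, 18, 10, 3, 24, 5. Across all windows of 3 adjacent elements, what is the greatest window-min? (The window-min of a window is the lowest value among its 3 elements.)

4 8 4 → min 4
8 4 16 → min 4
4 16 15 → min 4
16 15 23 → min 15
15 23 14 → min 14
23 14 24 → min 14
14 24 13 → min 13
24 13 2 → min 2
13 2 18 → min 2
2 18 10 → min 2
18 10 3 → min 3
10 3 24 → min 3
3 24 5 → min 3
Greatest of these is 15.

15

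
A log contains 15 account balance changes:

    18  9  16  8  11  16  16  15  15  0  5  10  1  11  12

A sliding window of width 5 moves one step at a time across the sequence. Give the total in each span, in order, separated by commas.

(18, 9, 16, 8, 11) → sum 62
(9, 16, 8, 11, 16) → sum 60
(16, 8, 11, 16, 16) → sum 67
(8, 11, 16, 16, 15) → sum 66
(11, 16, 16, 15, 15) → sum 73
(16, 16, 15, 15, 0) → sum 62
(16, 15, 15, 0, 5) → sum 51
(15, 15, 0, 5, 10) → sum 45
(15, 0, 5, 10, 1) → sum 31
(0, 5, 10, 1, 11) → sum 27
(5, 10, 1, 11, 12) → sum 39

62, 60, 67, 66, 73, 62, 51, 45, 31, 27, 39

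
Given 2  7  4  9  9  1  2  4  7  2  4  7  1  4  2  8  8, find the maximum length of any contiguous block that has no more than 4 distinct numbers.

add 2: window [2] (1 distinct), len 1
add 7: window [2, 7] (2 distinct), len 2
add 4: window [2, 7, 4] (3 distinct), len 3
add 9: window [2, 7, 4, 9] (4 distinct), len 4
add 9: window [2, 7, 4, 9, 9] (4 distinct), len 5
add 1: window [7, 4, 9, 9, 1] (4 distinct), len 5
add 2: window [4, 9, 9, 1, 2] (4 distinct), len 5
add 4: window [4, 9, 9, 1, 2, 4] (4 distinct), len 6
add 7: window [1, 2, 4, 7] (4 distinct), len 4
add 2: window [1, 2, 4, 7, 2] (4 distinct), len 5
add 4: window [1, 2, 4, 7, 2, 4] (4 distinct), len 6
add 7: window [1, 2, 4, 7, 2, 4, 7] (4 distinct), len 7
add 1: window [1, 2, 4, 7, 2, 4, 7, 1] (4 distinct), len 8
add 4: window [1, 2, 4, 7, 2, 4, 7, 1, 4] (4 distinct), len 9
add 2: window [1, 2, 4, 7, 2, 4, 7, 1, 4, 2] (4 distinct), len 10
add 8: window [1, 4, 2, 8] (4 distinct), len 4
add 8: window [1, 4, 2, 8, 8] (4 distinct), len 5
Longest length with ≤4 distinct: 10.

10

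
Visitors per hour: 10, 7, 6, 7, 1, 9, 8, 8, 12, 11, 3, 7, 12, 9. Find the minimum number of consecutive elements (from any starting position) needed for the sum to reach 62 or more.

add 10: running sum 10 < 62
add 7: running sum 17 < 62
add 6: running sum 23 < 62
add 7: running sum 30 < 62
add 1: running sum 31 < 62
add 9: running sum 40 < 62
add 8: running sum 48 < 62
add 8: running sum 56 < 62
add 12: shortest ending here [10, 7, 6, 7, 1, 9, 8, 8, 12] sum 68, len 9
add 11: shortest ending here [6, 7, 1, 9, 8, 8, 12, 11] sum 62, len 8
add 3: shortest ending here [6, 7, 1, 9, 8, 8, 12, 11, 3] sum 65, len 9
add 7: shortest ending here [7, 1, 9, 8, 8, 12, 11, 3, 7] sum 66, len 9
add 12: shortest ending here [9, 8, 8, 12, 11, 3, 7, 12] sum 70, len 8
add 9: shortest ending here [8, 12, 11, 3, 7, 12, 9] sum 62, len 7
Shortest qualifying length: 7.

7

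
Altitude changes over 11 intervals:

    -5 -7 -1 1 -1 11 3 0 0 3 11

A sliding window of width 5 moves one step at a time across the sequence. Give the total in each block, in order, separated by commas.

[-5, -7, -1, 1, -1] → sum -13
[-7, -1, 1, -1, 11] → sum 3
[-1, 1, -1, 11, 3] → sum 13
[1, -1, 11, 3, 0] → sum 14
[-1, 11, 3, 0, 0] → sum 13
[11, 3, 0, 0, 3] → sum 17
[3, 0, 0, 3, 11] → sum 17

-13, 3, 13, 14, 13, 17, 17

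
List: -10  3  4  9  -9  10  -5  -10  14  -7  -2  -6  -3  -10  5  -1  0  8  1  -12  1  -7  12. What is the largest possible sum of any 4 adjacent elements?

Each size-4 window and its sum:
(-10, 3, 4, 9) → sum 6
(3, 4, 9, -9) → sum 7
(4, 9, -9, 10) → sum 14
(9, -9, 10, -5) → sum 5
(-9, 10, -5, -10) → sum -14
(10, -5, -10, 14) → sum 9
(-5, -10, 14, -7) → sum -8
(-10, 14, -7, -2) → sum -5
(14, -7, -2, -6) → sum -1
(-7, -2, -6, -3) → sum -18
(-2, -6, -3, -10) → sum -21
(-6, -3, -10, 5) → sum -14
(-3, -10, 5, -1) → sum -9
(-10, 5, -1, 0) → sum -6
(5, -1, 0, 8) → sum 12
(-1, 0, 8, 1) → sum 8
(0, 8, 1, -12) → sum -3
(8, 1, -12, 1) → sum -2
(1, -12, 1, -7) → sum -17
(-12, 1, -7, 12) → sum -6
Largest of these is 14.

14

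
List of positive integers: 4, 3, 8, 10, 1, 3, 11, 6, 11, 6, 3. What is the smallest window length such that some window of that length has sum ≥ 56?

add 4: running sum 4 < 56
add 3: running sum 7 < 56
add 8: running sum 15 < 56
add 10: running sum 25 < 56
add 1: running sum 26 < 56
add 3: running sum 29 < 56
add 11: running sum 40 < 56
add 6: running sum 46 < 56
end 8: [4, 3, 8, 10, 1, 3, 11, 6, 11] sum 57, len 9
end 9: [8, 10, 1, 3, 11, 6, 11, 6] sum 56, len 8
end 10: [8, 10, 1, 3, 11, 6, 11, 6, 3] sum 59, len 9
Shortest qualifying length: 8.

8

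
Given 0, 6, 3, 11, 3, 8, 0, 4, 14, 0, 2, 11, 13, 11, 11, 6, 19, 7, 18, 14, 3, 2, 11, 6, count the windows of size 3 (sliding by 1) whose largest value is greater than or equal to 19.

[0, 6, 3] → max 6
[6, 3, 11] → max 11
[3, 11, 3] → max 11
[11, 3, 8] → max 11
[3, 8, 0] → max 8
[8, 0, 4] → max 8
[0, 4, 14] → max 14
[4, 14, 0] → max 14
[14, 0, 2] → max 14
[0, 2, 11] → max 11
[2, 11, 13] → max 13
[11, 13, 11] → max 13
[13, 11, 11] → max 13
[11, 11, 6] → max 11
[11, 6, 19] → max 19  ≥ 19 ✓
[6, 19, 7] → max 19  ≥ 19 ✓
[19, 7, 18] → max 19  ≥ 19 ✓
[7, 18, 14] → max 18
[18, 14, 3] → max 18
[14, 3, 2] → max 14
[3, 2, 11] → max 11
[2, 11, 6] → max 11
3 windows satisfy the condition.

3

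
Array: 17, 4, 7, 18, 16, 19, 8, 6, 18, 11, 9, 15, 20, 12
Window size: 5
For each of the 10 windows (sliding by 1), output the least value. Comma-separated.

4, 4, 7, 6, 6, 6, 6, 6, 9, 9

[17, 4, 7, 18, 16] → min 4
[4, 7, 18, 16, 19] → min 4
[7, 18, 16, 19, 8] → min 7
[18, 16, 19, 8, 6] → min 6
[16, 19, 8, 6, 18] → min 6
[19, 8, 6, 18, 11] → min 6
[8, 6, 18, 11, 9] → min 6
[6, 18, 11, 9, 15] → min 6
[18, 11, 9, 15, 20] → min 9
[11, 9, 15, 20, 12] → min 9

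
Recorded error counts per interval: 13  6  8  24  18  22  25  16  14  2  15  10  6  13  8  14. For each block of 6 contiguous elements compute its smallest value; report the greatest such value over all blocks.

14

[13, 6, 8, 24, 18, 22] → min 6
[6, 8, 24, 18, 22, 25] → min 6
[8, 24, 18, 22, 25, 16] → min 8
[24, 18, 22, 25, 16, 14] → min 14
[18, 22, 25, 16, 14, 2] → min 2
[22, 25, 16, 14, 2, 15] → min 2
[25, 16, 14, 2, 15, 10] → min 2
[16, 14, 2, 15, 10, 6] → min 2
[14, 2, 15, 10, 6, 13] → min 2
[2, 15, 10, 6, 13, 8] → min 2
[15, 10, 6, 13, 8, 14] → min 6
Greatest of these is 14.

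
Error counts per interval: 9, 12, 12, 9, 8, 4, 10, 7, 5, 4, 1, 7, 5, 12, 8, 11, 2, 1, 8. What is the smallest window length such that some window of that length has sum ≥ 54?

6

Extend right; whenever the sum reaches 54, record the length and shrink from the left:
add 9: running sum 9 < 54
add 12: running sum 21 < 54
add 12: running sum 33 < 54
add 9: running sum 42 < 54
add 8: running sum 50 < 54
end 5: [9, 12, 12, 9, 8, 4] sum 54, len 6
end 6: [12, 12, 9, 8, 4, 10] sum 55, len 6
end 7: [12, 12, 9, 8, 4, 10, 7] sum 62, len 7
end 8: [12, 9, 8, 4, 10, 7, 5] sum 55, len 7
end 9: [12, 9, 8, 4, 10, 7, 5, 4] sum 59, len 8
end 10: [12, 9, 8, 4, 10, 7, 5, 4, 1] sum 60, len 9
end 11: [9, 8, 4, 10, 7, 5, 4, 1, 7] sum 55, len 9
end 12: [9, 8, 4, 10, 7, 5, 4, 1, 7, 5] sum 60, len 10
end 13: [4, 10, 7, 5, 4, 1, 7, 5, 12] sum 55, len 9
end 14: [10, 7, 5, 4, 1, 7, 5, 12, 8] sum 59, len 9
end 15: [7, 5, 4, 1, 7, 5, 12, 8, 11] sum 60, len 9
end 16: [5, 4, 1, 7, 5, 12, 8, 11, 2] sum 55, len 9
end 17: [5, 4, 1, 7, 5, 12, 8, 11, 2, 1] sum 56, len 10
end 18: [7, 5, 12, 8, 11, 2, 1, 8] sum 54, len 8
Shortest qualifying length: 6.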